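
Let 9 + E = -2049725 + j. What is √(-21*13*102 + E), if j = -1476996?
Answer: 4*I*√222161 ≈ 1885.4*I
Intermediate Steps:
E = -3526730 (E = -9 + (-2049725 - 1476996) = -9 - 3526721 = -3526730)
√(-21*13*102 + E) = √(-21*13*102 - 3526730) = √(-273*102 - 3526730) = √(-27846 - 3526730) = √(-3554576) = 4*I*√222161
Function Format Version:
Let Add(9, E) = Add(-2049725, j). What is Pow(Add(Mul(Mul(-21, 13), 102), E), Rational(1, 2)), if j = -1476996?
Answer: Mul(4, I, Pow(222161, Rational(1, 2))) ≈ Mul(1885.4, I)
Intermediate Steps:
E = -3526730 (E = Add(-9, Add(-2049725, -1476996)) = Add(-9, -3526721) = -3526730)
Pow(Add(Mul(Mul(-21, 13), 102), E), Rational(1, 2)) = Pow(Add(Mul(Mul(-21, 13), 102), -3526730), Rational(1, 2)) = Pow(Add(Mul(-273, 102), -3526730), Rational(1, 2)) = Pow(Add(-27846, -3526730), Rational(1, 2)) = Pow(-3554576, Rational(1, 2)) = Mul(4, I, Pow(222161, Rational(1, 2)))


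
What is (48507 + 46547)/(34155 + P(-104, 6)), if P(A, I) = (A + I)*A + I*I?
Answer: 95054/44383 ≈ 2.1417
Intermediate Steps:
P(A, I) = I**2 + A*(A + I) (P(A, I) = A*(A + I) + I**2 = I**2 + A*(A + I))
(48507 + 46547)/(34155 + P(-104, 6)) = (48507 + 46547)/(34155 + ((-104)**2 + 6**2 - 104*6)) = 95054/(34155 + (10816 + 36 - 624)) = 95054/(34155 + 10228) = 95054/44383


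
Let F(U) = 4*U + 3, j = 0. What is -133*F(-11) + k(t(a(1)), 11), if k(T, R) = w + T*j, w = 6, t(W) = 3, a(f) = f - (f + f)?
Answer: 5459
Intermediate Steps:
a(f) = -f (a(f) = f - 2*f = -f)
F(U) = 3 + 4*U
k(T, R) = 6 (k(T, R) = 6 + T*0 = 6 + 0 = 6)
-133*F(-11) + k(t(a(1)), 11) = -133*(3 + 4*(-11)) + 6 = -133*(3 - 44) + 6 = -133*(-41) + 6 = 5453 + 6 = 5459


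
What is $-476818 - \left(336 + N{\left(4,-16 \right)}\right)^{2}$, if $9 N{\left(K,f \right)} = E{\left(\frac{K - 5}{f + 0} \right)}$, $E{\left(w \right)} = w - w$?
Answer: $-589714$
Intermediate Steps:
$E{\left(w \right)} = 0$
$N{\left(K,f \right)} = 0$ ($N{\left(K,f \right)} = \frac{1}{9} \cdot 0 = 0$)
$-476818 - \left(336 + N{\left(4,-16 \right)}\right)^{2} = -476818 - \left(336 + 0\right)^{2} = -476818 - 336^{2} = -476818 - 112896 = -589714$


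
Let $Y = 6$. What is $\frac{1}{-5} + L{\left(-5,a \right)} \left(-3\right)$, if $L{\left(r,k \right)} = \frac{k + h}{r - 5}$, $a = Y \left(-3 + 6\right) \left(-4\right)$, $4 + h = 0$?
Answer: $-23$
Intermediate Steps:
$h = -4$ ($h = -4 + 0 = -4$)
$a = -72$ ($a = 6 \left(-3 + 6\right) \left(-4\right) = 6 \cdot 3 \left(-4\right) = 6 \left(-12\right) = -72$)
$L{\left(r,k \right)} = \frac{-4 + k}{-5 + r}$ ($L{\left(r,k \right)} = \frac{k - 4}{r - 5} = \frac{-4 + k}{-5 + r}$)
$\frac{1}{-5} + L{\left(-5,a \right)} \left(-3\right) = \frac{1}{-5} + \frac{-4 - 72}{-5 - 5} \left(-3\right) = - \frac{1}{5} + \frac{1}{-10} \left(-76\right) \left(-3\right) = - \frac{1}{5} + \left(- \frac{1}{10}\right) \left(-76\right) \left(-3\right) = - \frac{1}{5} + \frac{38}{5} \left(-3\right) = - \frac{1}{5} - \frac{114}{5} = -23$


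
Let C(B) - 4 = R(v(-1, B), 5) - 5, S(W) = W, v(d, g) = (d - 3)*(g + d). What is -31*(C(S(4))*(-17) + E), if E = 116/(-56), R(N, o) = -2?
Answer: -21235/14 ≈ -1516.8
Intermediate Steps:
v(d, g) = (-3 + d)*(d + g)
C(B) = -3 (C(B) = 4 + (-2 - 5) = 4 - 7 = -3)
E = -29/14 (E = 116*(-1/56) = -29/14 ≈ -2.0714)
-31*(C(S(4))*(-17) + E) = -31*(-3*(-17) - 29/14) = -31*(51 - 29/14) = -31*685/14 = -21235/14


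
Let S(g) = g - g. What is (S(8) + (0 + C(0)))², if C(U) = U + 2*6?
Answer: 144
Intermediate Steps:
S(g) = 0
C(U) = 12 + U (C(U) = U + 12 = 12 + U)
(S(8) + (0 + C(0)))² = (0 + (0 + (12 + 0)))² = (0 + (0 + 12))² = (0 + 12)² = 12² = 144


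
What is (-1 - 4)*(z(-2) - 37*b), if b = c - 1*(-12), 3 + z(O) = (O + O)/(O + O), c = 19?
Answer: 5745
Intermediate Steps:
z(O) = -2 (z(O) = -3 + (O + O)/(O + O) = -3 + (2*O)/((2*O)) = -3 + (2*O)*(1/(2*O)) = -3 + 1 = -2)
b = 31 (b = 19 - 1*(-12) = 19 + 12 = 31)
(-1 - 4)*(z(-2) - 37*b) = (-1 - 4)*(-2 - 37*31) = -5*(-2 - 1147) = -5*(-1149) = 5745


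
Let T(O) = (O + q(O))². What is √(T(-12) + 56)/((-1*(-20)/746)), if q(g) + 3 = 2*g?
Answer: 373*√1577/10 ≈ 1481.2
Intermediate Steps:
q(g) = -3 + 2*g
T(O) = (-3 + 3*O)² (T(O) = (O + (-3 + 2*O))² = (-3 + 3*O)²)
√(T(-12) + 56)/((-1*(-20)/746)) = √(9*(-1 - 12)² + 56)/((-1*(-20)/746)) = √(9*(-13)² + 56)/((20*(1/746))) = √(9*169 + 56)/(10/373) = √(1521 + 56)*(373/10) = √1577*(373/10) = 373*√1577/10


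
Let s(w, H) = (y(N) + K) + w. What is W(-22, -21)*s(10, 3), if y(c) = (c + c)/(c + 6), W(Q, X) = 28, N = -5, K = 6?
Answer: 168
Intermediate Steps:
y(c) = 2*c/(6 + c) (y(c) = (2*c)/(6 + c) = 2*c/(6 + c))
s(w, H) = -4 + w (s(w, H) = (2*(-5)/(6 - 5) + 6) + w = (2*(-5)/1 + 6) + w = (2*(-5)*1 + 6) + w = (-10 + 6) + w = -4 + w)
W(-22, -21)*s(10, 3) = 28*(-4 + 10) = 28*6 = 168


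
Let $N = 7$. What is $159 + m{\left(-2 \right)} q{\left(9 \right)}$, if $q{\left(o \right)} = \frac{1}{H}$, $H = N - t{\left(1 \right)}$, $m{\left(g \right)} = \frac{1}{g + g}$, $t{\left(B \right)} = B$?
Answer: $\frac{3815}{24} \approx 158.96$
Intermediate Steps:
$m{\left(g \right)} = \frac{1}{2 g}$
$H = 6$ ($H = 7 - 1 = 6$)
$q{\left(o \right)} = \frac{1}{6}$
$159 + m{\left(-2 \right)} q{\left(9 \right)} = 159 + \frac{1}{2 \left(-2\right)} \frac{1}{6} = 159 + \frac{1}{2} \left(- \frac{1}{2}\right) \frac{1}{6} = 159 - \frac{1}{24} = \frac{3815}{24}$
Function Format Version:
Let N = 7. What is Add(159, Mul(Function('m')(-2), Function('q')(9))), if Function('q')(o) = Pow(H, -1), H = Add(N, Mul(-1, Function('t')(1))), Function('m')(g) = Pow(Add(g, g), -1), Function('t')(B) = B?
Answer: Rational(3815, 24) ≈ 158.96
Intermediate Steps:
Function('m')(g) = Mul(Rational(1, 2), Pow(g, -1)) (Function('m')(g) = Pow(Mul(2, g), -1) = Mul(Rational(1, 2), Pow(g, -1)))
H = 6 (H = Add(7, Mul(-1, 1)) = Add(7, -1) = 6)
Function('q')(o) = Rational(1, 6) (Function('q')(o) = Pow(6, -1) = Rational(1, 6))
Add(159, Mul(Function('m')(-2), Function('q')(9))) = Add(159, Mul(Mul(Rational(1, 2), Pow(-2, -1)), Rational(1, 6))) = Add(159, Mul(Mul(Rational(1, 2), Rational(-1, 2)), Rational(1, 6))) = Add(159, Mul(Rational(-1, 4), Rational(1, 6))) = Add(159, Rational(-1, 24)) = Rational(3815, 24)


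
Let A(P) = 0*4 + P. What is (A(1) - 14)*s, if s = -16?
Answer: 208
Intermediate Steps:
A(P) = P (A(P) = 0 + P = P)
(A(1) - 14)*s = (1 - 14)*(-16) = -13*(-16) = 208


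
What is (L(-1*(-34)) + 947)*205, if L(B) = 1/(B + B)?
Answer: 13201385/68 ≈ 1.9414e+5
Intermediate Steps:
L(B) = 1/(2*B)
(L(-1*(-34)) + 947)*205 = (1/(2*((-1*(-34)))) + 947)*205 = ((½)/34 + 947)*205 = ((½)*(1/34) + 947)*205 = (1/68 + 947)*205 = (64397/68)*205 = 13201385/68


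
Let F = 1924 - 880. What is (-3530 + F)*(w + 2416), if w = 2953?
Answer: -13347334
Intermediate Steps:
F = 1044
(-3530 + F)*(w + 2416) = (-3530 + 1044)*(2953 + 2416) = -2486*5369 = -13347334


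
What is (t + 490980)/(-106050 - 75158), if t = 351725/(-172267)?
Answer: -84579299935/31216158536 ≈ -2.7095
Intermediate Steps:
t = -351725/172267 (t = 351725*(-1/172267) = -351725/172267 ≈ -2.0417)
(t + 490980)/(-106050 - 75158) = (-351725/172267 + 490980)/(-106050 - 75158) = (84579299935/172267)/(-181208) = (84579299935/172267)*(-1/181208) = -84579299935/31216158536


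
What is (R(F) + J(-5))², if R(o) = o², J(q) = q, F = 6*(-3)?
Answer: 101761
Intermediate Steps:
F = -18
(R(F) + J(-5))² = ((-18)² - 5)² = (324 - 5)² = 319² = 101761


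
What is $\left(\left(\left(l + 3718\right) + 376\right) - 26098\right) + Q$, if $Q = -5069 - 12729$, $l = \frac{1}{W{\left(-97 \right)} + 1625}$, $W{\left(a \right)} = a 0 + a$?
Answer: $- \frac{60817455}{1528} \approx -39802.0$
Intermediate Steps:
$W{\left(a \right)} = a$ ($W{\left(a \right)} = 0 + a = a$)
$l = \frac{1}{1528}$ ($l = \frac{1}{-97 + 1625} = \frac{1}{1528} \approx 0.00065445$)
$Q = -17798$
$\left(\left(\left(l + 3718\right) + 376\right) - 26098\right) + Q = \left(\left(\left(\frac{1}{1528} + 3718\right) + 376\right) - 26098\right) - 17798 = \left(\left(\frac{5681105}{1528} + 376\right) - 26098\right) - 17798 = \left(\frac{6255633}{1528} - 26098\right) - 17798 = - \frac{33622111}{1528} - 17798 = - \frac{60817455}{1528}$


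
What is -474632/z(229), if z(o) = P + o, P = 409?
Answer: -237316/319 ≈ -743.94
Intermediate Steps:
z(o) = 409 + o
-474632/z(229) = -474632/(409 + 229) = -474632/638 = -474632*1/638 = -237316/319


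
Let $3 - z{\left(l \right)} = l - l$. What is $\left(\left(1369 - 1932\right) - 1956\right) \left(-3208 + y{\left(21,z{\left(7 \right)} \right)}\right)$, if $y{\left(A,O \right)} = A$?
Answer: $8028053$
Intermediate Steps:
$z{\left(l \right)} = 3$ ($z{\left(l \right)} = 3 - \left(l - l\right) = 3 - 0 = 3 + 0 = 3$)
$\left(\left(1369 - 1932\right) - 1956\right) \left(-3208 + y{\left(21,z{\left(7 \right)} \right)}\right) = \left(\left(1369 - 1932\right) - 1956\right) \left(-3208 + 21\right) = \left(-563 - 1956\right) \left(-3187\right) = \left(-2519\right) \left(-3187\right) = 8028053$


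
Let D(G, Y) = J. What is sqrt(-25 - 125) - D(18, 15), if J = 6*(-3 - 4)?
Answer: 42 + 5*I*sqrt(6) ≈ 42.0 + 12.247*I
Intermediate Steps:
J = -42 (J = 6*(-7) = -42)
D(G, Y) = -42
sqrt(-25 - 125) - D(18, 15) = sqrt(-25 - 125) - 1*(-42) = sqrt(-150) + 42 = 5*I*sqrt(6) + 42 = 42 + 5*I*sqrt(6)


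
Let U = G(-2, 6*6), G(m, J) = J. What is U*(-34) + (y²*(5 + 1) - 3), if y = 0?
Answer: -1227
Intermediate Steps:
U = 36 (U = 6*6 = 36)
U*(-34) + (y²*(5 + 1) - 3) = 36*(-34) + (0²*(5 + 1) - 3) = -1224 + (0*6 - 3) = -1224 + (0 - 3) = -1224 - 3 = -1227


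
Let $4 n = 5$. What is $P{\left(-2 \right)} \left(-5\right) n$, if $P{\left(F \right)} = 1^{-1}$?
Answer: $- \frac{25}{4} \approx -6.25$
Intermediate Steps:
$n = \frac{5}{4}$ ($n = \frac{1}{4} \cdot 5 = \frac{5}{4} \approx 1.25$)
$P{\left(F \right)} = 1$
$P{\left(-2 \right)} \left(-5\right) n = 1 \left(-5\right) \frac{5}{4} = \left(-5\right) \frac{5}{4} = - \frac{25}{4}$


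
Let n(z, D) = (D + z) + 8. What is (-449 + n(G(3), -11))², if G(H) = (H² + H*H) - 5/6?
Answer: 6806881/36 ≈ 1.8908e+5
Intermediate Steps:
G(H) = -⅚ + 2*H² (G(H) = (H² + H²) - 5*⅙ = 2*H² - ⅚ = -⅚ + 2*H²)
n(z, D) = 8 + D + z
(-449 + n(G(3), -11))² = (-449 + (8 - 11 + (-⅚ + 2*3²)))² = (-449 + (8 - 11 + (-⅚ + 2*9)))² = (-449 + (8 - 11 + (-⅚ + 18)))² = (-449 + (8 - 11 + 103/6))² = (-449 + 85/6)² = (-2609/6)² = 6806881/36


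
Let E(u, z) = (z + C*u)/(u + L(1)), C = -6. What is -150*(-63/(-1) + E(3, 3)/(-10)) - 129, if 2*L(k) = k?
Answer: -67503/7 ≈ -9643.3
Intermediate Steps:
L(k) = k/2
E(u, z) = (z - 6*u)/(½ + u) (E(u, z) = (z - 6*u)/(u + (½)*1) = (z - 6*u)/(u + ½) = (z - 6*u)/(½ + u))
-150*(-63/(-1) + E(3, 3)/(-10)) - 129 = -150*(-63/(-1) + (2*(3 - 6*3)/(1 + 2*3))/(-10)) - 129 = -150*(-63*(-1) + (2*(3 - 18)/(1 + 6))*(-⅒)) - 129 = -150*(63 + (2*(-15)/7)*(-⅒)) - 129 = -150*(63 + (2*(⅐)*(-15))*(-⅒)) - 129 = -150*(63 - 30/7*(-⅒)) - 129 = -150*(63 + 3/7) - 129 = -150*444/7 - 129 = -66600/7 - 129 = -67503/7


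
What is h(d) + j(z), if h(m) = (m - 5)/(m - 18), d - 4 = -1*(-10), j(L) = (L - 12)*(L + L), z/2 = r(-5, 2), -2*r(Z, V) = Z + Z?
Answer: -169/4 ≈ -42.250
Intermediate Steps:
r(Z, V) = -Z (r(Z, V) = -(Z + Z)/2 = -Z)
z = 10 (z = 2*(-1*(-5)) = 2*5 = 10)
j(L) = 2*L*(-12 + L) (j(L) = (-12 + L)*(2*L) = 2*L*(-12 + L))
d = 14 (d = 4 - 1*(-10) = 4 + 10 = 14)
h(m) = (-5 + m)/(-18 + m)
h(d) + j(z) = (-5 + 14)/(-18 + 14) + 2*10*(-12 + 10) = 9/(-4) + 2*10*(-2) = -1/4*9 - 40 = -9/4 - 40 = -169/4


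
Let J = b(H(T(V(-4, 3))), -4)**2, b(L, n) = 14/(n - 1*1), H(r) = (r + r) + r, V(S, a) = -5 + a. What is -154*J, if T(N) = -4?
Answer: -30184/25 ≈ -1207.4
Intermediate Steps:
H(r) = 3*r (H(r) = 2*r + r = 3*r)
b(L, n) = 14/(-1 + n) (b(L, n) = 14/(n - 1) = 14/(-1 + n))
J = 196/25 (J = (14/(-1 - 4))**2 = (14/(-5))**2 = (14*(-1/5))**2 = (-14/5)**2 = 196/25 ≈ 7.8400)
-154*J = -154*196/25 = -30184/25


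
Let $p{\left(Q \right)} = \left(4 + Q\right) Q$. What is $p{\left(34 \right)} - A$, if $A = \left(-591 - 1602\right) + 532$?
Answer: $2953$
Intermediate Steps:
$A = -1661$ ($A = -2193 + 532 = -1661$)
$p{\left(Q \right)} = Q \left(4 + Q\right)$
$p{\left(34 \right)} - A = 34 \left(4 + 34\right) - -1661 = 34 \cdot 38 + 1661 = 1292 + 1661 = 2953$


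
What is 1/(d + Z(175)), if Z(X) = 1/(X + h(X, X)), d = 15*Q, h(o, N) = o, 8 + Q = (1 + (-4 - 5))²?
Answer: 350/294001 ≈ 0.0011905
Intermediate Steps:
Q = 56 (Q = -8 + (1 + (-4 - 5))² = -8 + (1 - 9)² = -8 + (-8)² = -8 + 64 = 56)
d = 840 (d = 15*56 = 840)
Z(X) = 1/(2*X) (Z(X) = 1/(X + X) = 1/(2*X))
1/(d + Z(175)) = 1/(840 + (½)/175) = 1/(840 + (½)*(1/175)) = 1/(840 + 1/350) = 1/(294001/350) = 350/294001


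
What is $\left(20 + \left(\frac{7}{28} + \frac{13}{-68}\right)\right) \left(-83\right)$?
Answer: $- \frac{28303}{17} \approx -1664.9$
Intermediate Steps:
$\left(20 + \left(\frac{7}{28} + \frac{13}{-68}\right)\right) \left(-83\right) = \left(20 + \left(7 \cdot \frac{1}{28} + 13 \left(- \frac{1}{68}\right)\right)\right) \left(-83\right) = \left(20 + \left(\frac{1}{4} - \frac{13}{68}\right)\right) \left(-83\right) = \left(20 + \frac{1}{17}\right) \left(-83\right) = \frac{341}{17} \left(-83\right) = - \frac{28303}{17}$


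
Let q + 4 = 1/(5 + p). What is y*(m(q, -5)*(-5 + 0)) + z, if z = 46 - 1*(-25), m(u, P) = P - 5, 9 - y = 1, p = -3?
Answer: 471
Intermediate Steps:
y = 8 (y = 9 - 1*1 = 9 - 1 = 8)
q = -7/2 (q = -4 + 1/(5 - 3) = -4 + 1/2 = -4 + ½ = -7/2 ≈ -3.5000)
m(u, P) = -5 + P
z = 71 (z = 46 + 25 = 71)
y*(m(q, -5)*(-5 + 0)) + z = 8*((-5 - 5)*(-5 + 0)) + 71 = 8*(-10*(-5)) + 71 = 8*50 + 71 = 400 + 71 = 471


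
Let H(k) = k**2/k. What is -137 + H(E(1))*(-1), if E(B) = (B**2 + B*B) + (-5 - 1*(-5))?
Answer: -139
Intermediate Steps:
E(B) = 2*B**2 (E(B) = (B**2 + B**2) + (-5 + 5) = 2*B**2 + 0 = 2*B**2)
H(k) = k
-137 + H(E(1))*(-1) = -137 + (2*1**2)*(-1) = -137 + (2*1)*(-1) = -137 + 2*(-1) = -137 - 2 = -139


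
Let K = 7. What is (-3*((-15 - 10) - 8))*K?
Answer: 693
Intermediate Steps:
(-3*((-15 - 10) - 8))*K = -3*((-15 - 10) - 8)*7 = -3*(-25 - 8)*7 = -3*(-33)*7 = 99*7 = 693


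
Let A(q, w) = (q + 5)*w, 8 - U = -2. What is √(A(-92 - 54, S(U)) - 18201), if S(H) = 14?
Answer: 5*I*√807 ≈ 142.04*I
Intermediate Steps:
U = 10 (U = 8 - 1*(-2) = 8 + 2 = 10)
A(q, w) = w*(5 + q) (A(q, w) = (5 + q)*w = w*(5 + q))
√(A(-92 - 54, S(U)) - 18201) = √(14*(5 + (-92 - 54)) - 18201) = √(14*(5 - 146) - 18201) = √(14*(-141) - 18201) = √(-1974 - 18201) = √(-20175) = 5*I*√807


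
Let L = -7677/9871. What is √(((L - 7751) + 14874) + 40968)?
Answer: 2*√1171437430666/9871 ≈ 219.29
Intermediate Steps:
L = -7677/9871 (L = -7677*1/9871 = -7677/9871 ≈ -0.77773)
√(((L - 7751) + 14874) + 40968) = √(((-7677/9871 - 7751) + 14874) + 40968) = √((-76517798/9871 + 14874) + 40968) = √(70303456/9871 + 40968) = √(474698584/9871) = 2*√1171437430666/9871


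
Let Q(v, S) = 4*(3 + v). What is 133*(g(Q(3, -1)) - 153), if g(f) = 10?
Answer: -19019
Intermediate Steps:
Q(v, S) = 12 + 4*v
133*(g(Q(3, -1)) - 153) = 133*(10 - 153) = 133*(-143) = -19019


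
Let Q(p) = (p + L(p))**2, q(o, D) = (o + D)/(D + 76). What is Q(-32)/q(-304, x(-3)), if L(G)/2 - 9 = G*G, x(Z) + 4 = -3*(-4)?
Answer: -43440138/37 ≈ -1.1741e+6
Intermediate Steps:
x(Z) = 8 (x(Z) = -4 - 3*(-4) = -4 + 12 = 8)
q(o, D) = (D + o)/(76 + D)
L(G) = 18 + 2*G**2 (L(G) = 18 + 2*(G*G) = 18 + 2*G**2)
Q(p) = (18 + p + 2*p**2)**2 (Q(p) = (p + (18 + 2*p**2))**2 = (18 + p + 2*p**2)**2)
Q(-32)/q(-304, x(-3)) = (18 - 32 + 2*(-32)**2)**2/(((8 - 304)/(76 + 8))) = (18 - 32 + 2*1024)**2/((-296/84)) = (18 - 32 + 2048)**2/(((1/84)*(-296))) = 2034**2/(-74/21) = 4137156*(-21/74) = -43440138/37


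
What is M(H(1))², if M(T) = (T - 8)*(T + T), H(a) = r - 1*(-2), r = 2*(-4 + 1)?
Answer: 9216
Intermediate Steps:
r = -6 (r = 2*(-3) = -6)
H(a) = -4 (H(a) = -6 - 1*(-2) = -6 + 2 = -4)
M(T) = 2*T*(-8 + T) (M(T) = (-8 + T)*(2*T) = 2*T*(-8 + T))
M(H(1))² = (2*(-4)*(-8 - 4))² = (2*(-4)*(-12))² = 96² = 9216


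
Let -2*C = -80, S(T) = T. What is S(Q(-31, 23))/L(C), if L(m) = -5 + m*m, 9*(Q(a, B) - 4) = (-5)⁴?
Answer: 661/14355 ≈ 0.046047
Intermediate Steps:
Q(a, B) = 661/9 (Q(a, B) = 4 + (⅑)*(-5)⁴ = 4 + (⅑)*625 = 4 + 625/9 = 661/9)
C = 40 (C = -½*(-80) = 40)
L(m) = -5 + m²
S(Q(-31, 23))/L(C) = 661/(9*(-5 + 40²)) = 661/(9*(-5 + 1600)) = (661/9)/1595 = (661/9)*(1/1595) = 661/14355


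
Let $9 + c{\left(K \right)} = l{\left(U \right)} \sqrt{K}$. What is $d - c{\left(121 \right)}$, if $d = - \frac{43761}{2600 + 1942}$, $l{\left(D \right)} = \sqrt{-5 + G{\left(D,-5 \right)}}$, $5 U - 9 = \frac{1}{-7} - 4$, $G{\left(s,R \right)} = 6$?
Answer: $- \frac{17615}{1514} \approx -11.635$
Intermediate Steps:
$U = \frac{34}{35}$ ($U = \frac{9}{5} + \frac{\frac{1}{-7} - 4}{5} = \frac{9}{5} + \frac{- \frac{1}{7} - 4}{5} = \frac{9}{5} + \frac{1}{5} \left(- \frac{29}{7}\right) = \frac{9}{5} - \frac{29}{35} = \frac{34}{35} \approx 0.97143$)
$l{\left(D \right)} = 1$ ($l{\left(D \right)} = \sqrt{-5 + 6} = \sqrt{1} = 1$)
$d = - \frac{14587}{1514}$ ($d = - \frac{43761}{4542} = \left(-43761\right) \frac{1}{4542} = - \frac{14587}{1514} \approx -9.6347$)
$c{\left(K \right)} = -9 + \sqrt{K}$ ($c{\left(K \right)} = -9 + 1 \sqrt{K} = -9 + \sqrt{K}$)
$d - c{\left(121 \right)} = - \frac{14587}{1514} - \left(-9 + \sqrt{121}\right) = - \frac{14587}{1514} - \left(-9 + 11\right) = - \frac{14587}{1514} - 2 = - \frac{17615}{1514}$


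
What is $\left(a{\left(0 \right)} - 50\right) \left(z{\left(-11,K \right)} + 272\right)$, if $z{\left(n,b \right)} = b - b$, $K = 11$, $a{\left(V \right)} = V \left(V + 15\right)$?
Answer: $-13600$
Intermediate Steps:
$a{\left(V \right)} = V \left(15 + V\right)$
$z{\left(n,b \right)} = 0$
$\left(a{\left(0 \right)} - 50\right) \left(z{\left(-11,K \right)} + 272\right) = \left(0 \left(15 + 0\right) - 50\right) \left(0 + 272\right) = \left(0 \cdot 15 - 50\right) 272 = \left(0 - 50\right) 272 = \left(-50\right) 272 = -13600$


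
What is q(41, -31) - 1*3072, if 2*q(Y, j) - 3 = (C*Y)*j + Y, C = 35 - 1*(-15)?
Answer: -34825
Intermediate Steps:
C = 50 (C = 35 + 15 = 50)
q(Y, j) = 3/2 + Y/2 + 25*Y*j (q(Y, j) = 3/2 + ((50*Y)*j + Y)/2 = 3/2 + (50*Y*j + Y)/2 = 3/2 + (Y + 50*Y*j)/2 = 3/2 + (Y/2 + 25*Y*j) = 3/2 + Y/2 + 25*Y*j)
q(41, -31) - 1*3072 = (3/2 + (½)*41 + 25*41*(-31)) - 1*3072 = (3/2 + 41/2 - 31775) - 3072 = -31753 - 3072 = -34825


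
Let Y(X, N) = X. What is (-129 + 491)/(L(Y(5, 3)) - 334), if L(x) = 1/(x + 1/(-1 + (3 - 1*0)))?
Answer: -1991/1836 ≈ -1.0844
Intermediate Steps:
L(x) = 1/(½ + x) (L(x) = 1/(x + 1/(-1 + (3 + 0))) = 1/(x + 1/(-1 + 3)) = 1/(x + 1/2) = 1/(x + ½) = 1/(½ + x))
(-129 + 491)/(L(Y(5, 3)) - 334) = (-129 + 491)/(2/(1 + 2*5) - 334) = 362/(2/(1 + 10) - 334) = 362/(2/11 - 334) = 362/(-3672/11) = 362*(-11/3672) = -1991/1836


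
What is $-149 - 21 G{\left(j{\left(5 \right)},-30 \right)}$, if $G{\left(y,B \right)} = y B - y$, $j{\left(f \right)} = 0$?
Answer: $-149$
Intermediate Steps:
$G{\left(y,B \right)} = - y + B y$ ($G{\left(y,B \right)} = B y - y = - y + B y$)
$-149 - 21 G{\left(j{\left(5 \right)},-30 \right)} = -149 - 21 \cdot 0 \left(-1 - 30\right) = -149 - 21 \cdot 0 \left(-31\right) = -149 - 0 = -149 + 0 = -149$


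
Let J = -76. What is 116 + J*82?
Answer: -6116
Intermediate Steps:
116 + J*82 = 116 - 76*82 = 116 - 6232 = -6116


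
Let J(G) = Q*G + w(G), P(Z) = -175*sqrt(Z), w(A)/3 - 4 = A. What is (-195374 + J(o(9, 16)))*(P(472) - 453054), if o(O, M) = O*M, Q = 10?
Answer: 87661418460 + 67721500*sqrt(118) ≈ 8.8397e+10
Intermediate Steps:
w(A) = 12 + 3*A
o(O, M) = M*O
J(G) = 12 + 13*G (J(G) = 10*G + (12 + 3*G) = 12 + 13*G)
(-195374 + J(o(9, 16)))*(P(472) - 453054) = (-195374 + (12 + 13*(16*9)))*(-350*sqrt(118) - 453054) = (-195374 + (12 + 13*144))*(-350*sqrt(118) - 453054) = (-195374 + (12 + 1872))*(-350*sqrt(118) - 453054) = (-195374 + 1884)*(-453054 - 350*sqrt(118)) = -193490*(-453054 - 350*sqrt(118)) = 87661418460 + 67721500*sqrt(118)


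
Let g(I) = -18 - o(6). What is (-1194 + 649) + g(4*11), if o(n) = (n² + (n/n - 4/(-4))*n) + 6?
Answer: -617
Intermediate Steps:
o(n) = 6 + n² + 2*n (o(n) = (n² + (1 - 4*(-¼))*n) + 6 = (n² + (1 + 1)*n) + 6 = (n² + 2*n) + 6 = 6 + n² + 2*n)
g(I) = -72 (g(I) = -18 - (6 + 6² + 2*6) = -18 - (6 + 36 + 12) = -18 - 1*54 = -18 - 54 = -72)
(-1194 + 649) + g(4*11) = (-1194 + 649) - 72 = -545 - 72 = -617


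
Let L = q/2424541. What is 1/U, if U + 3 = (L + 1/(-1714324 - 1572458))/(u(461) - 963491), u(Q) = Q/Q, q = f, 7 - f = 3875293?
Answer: -7677991801012066380/23033962665813504947 ≈ -0.33333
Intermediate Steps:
f = -3875286 (f = 7 - 1*3875293 = 7 - 3875293 = -3875286)
q = -3875286
u(Q) = 1
L = -3875286/2424541 ≈ -1.5984
U = -23033962665813504947/7677991801012066380 (U = -3 + (-3875286/2424541 + 1/(-1714324 - 1572458))/(1 - 963491) = -3 + (-3875286/2424541 + 1/(-3286782))/(-963490) = -3 + (-3875286/2424541 - 1/3286782)*(-1/963490) = -3 - 12737222694193/7968937717062*(-1/963490) = -3 + 12737222694193/7677991801012066380 = -23033962665813504947/7677991801012066380 ≈ -3.0000)
1/U = 1/(-23033962665813504947/7677991801012066380) = -7677991801012066380/23033962665813504947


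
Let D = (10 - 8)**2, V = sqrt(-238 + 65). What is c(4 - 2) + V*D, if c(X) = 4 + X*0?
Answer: 4 + 4*I*sqrt(173) ≈ 4.0 + 52.612*I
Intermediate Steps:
V = I*sqrt(173) (V = sqrt(-173) = I*sqrt(173) ≈ 13.153*I)
D = 4 (D = 2**2 = 4)
c(X) = 4 (c(X) = 4 + 0 = 4)
c(4 - 2) + V*D = 4 + (I*sqrt(173))*4 = 4 + 4*I*sqrt(173)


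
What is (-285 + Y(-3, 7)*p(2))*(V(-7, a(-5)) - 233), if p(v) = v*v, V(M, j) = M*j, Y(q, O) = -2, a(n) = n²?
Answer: 119544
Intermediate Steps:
p(v) = v²
(-285 + Y(-3, 7)*p(2))*(V(-7, a(-5)) - 233) = (-285 - 2*2²)*(-7*(-5)² - 233) = (-285 - 2*4)*(-7*25 - 233) = (-285 - 8)*(-175 - 233) = -293*(-408) = 119544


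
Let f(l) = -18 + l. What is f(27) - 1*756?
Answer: -747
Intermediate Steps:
f(27) - 1*756 = (-18 + 27) - 1*756 = 9 - 756 = -747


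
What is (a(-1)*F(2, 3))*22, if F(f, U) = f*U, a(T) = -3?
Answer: -396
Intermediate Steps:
F(f, U) = U*f
(a(-1)*F(2, 3))*22 = -9*2*22 = -3*6*22 = -18*22 = -396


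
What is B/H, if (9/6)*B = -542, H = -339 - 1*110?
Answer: 1084/1347 ≈ 0.80475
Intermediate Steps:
H = -449 (H = -339 - 110 = -449)
B = -1084/3 (B = (2/3)*(-542) = -1084/3 ≈ -361.33)
B/H = -1084/3/(-449) = -1084/3*(-1/449) = 1084/1347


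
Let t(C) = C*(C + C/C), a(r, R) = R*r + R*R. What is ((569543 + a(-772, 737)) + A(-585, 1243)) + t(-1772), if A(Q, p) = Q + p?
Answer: 3682618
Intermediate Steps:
a(r, R) = R² + R*r (a(r, R) = R*r + R² = R² + R*r)
t(C) = C*(1 + C) (t(C) = C*(C + 1) = C*(1 + C))
((569543 + a(-772, 737)) + A(-585, 1243)) + t(-1772) = ((569543 + 737*(737 - 772)) + (-585 + 1243)) - 1772*(1 - 1772) = ((569543 + 737*(-35)) + 658) - 1772*(-1771) = ((569543 - 25795) + 658) + 3138212 = (543748 + 658) + 3138212 = 544406 + 3138212 = 3682618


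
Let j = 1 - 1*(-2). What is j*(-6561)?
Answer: -19683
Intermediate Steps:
j = 3 (j = 1 + 2 = 3)
j*(-6561) = 3*(-6561) = -19683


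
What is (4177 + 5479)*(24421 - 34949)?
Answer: -101658368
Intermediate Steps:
(4177 + 5479)*(24421 - 34949) = 9656*(-10528) = -101658368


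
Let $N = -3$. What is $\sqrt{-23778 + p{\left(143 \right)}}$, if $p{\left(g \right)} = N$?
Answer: $i \sqrt{23781} \approx 154.21 i$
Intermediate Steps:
$p{\left(g \right)} = -3$
$\sqrt{-23778 + p{\left(143 \right)}} = \sqrt{-23778 - 3} = \sqrt{-23781} = i \sqrt{23781}$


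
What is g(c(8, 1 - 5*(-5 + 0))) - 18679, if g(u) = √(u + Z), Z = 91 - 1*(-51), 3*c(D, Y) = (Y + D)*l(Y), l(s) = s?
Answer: -18679 + √3930/3 ≈ -18658.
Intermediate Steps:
c(D, Y) = Y*(D + Y)/3 (c(D, Y) = ((Y + D)*Y)/3 = ((D + Y)*Y)/3 = (Y*(D + Y))/3 = Y*(D + Y)/3)
Z = 142 (Z = 91 + 51 = 142)
g(u) = √(142 + u) (g(u) = √(u + 142) = √(142 + u))
g(c(8, 1 - 5*(-5 + 0))) - 18679 = √(142 + (1 - 5*(-5 + 0))*(8 + (1 - 5*(-5 + 0)))/3) - 18679 = √(142 + (1 - 5*(-5))*(8 + (1 - 5*(-5)))/3) - 18679 = √(142 + (1 - 1*(-25))*(8 + (1 - 1*(-25)))/3) - 18679 = √(142 + (1 + 25)*(8 + (1 + 25))/3) - 18679 = √(142 + (⅓)*26*(8 + 26)) - 18679 = √(142 + (⅓)*26*34) - 18679 = √(142 + 884/3) - 18679 = √(1310/3) - 18679 = √3930/3 - 18679 = -18679 + √3930/3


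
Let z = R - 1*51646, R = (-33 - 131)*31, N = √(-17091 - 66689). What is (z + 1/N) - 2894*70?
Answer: -259310 - I*√20945/41890 ≈ -2.5931e+5 - 0.0034549*I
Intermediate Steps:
N = 2*I*√20945 (N = √(-83780) = 2*I*√20945 ≈ 289.45*I)
R = -5084 (R = -164*31 = -5084)
z = -56730 (z = -5084 - 1*51646 = -5084 - 51646 = -56730)
(z + 1/N) - 2894*70 = (-56730 + 1/(2*I*√20945)) - 2894*70 = (-56730 - I*√20945/41890) - 202580 = -259310 - I*√20945/41890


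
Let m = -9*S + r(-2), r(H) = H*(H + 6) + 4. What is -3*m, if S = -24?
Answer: -636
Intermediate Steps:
r(H) = 4 + H*(6 + H) (r(H) = H*(6 + H) + 4 = 4 + H*(6 + H))
m = 212 (m = -9*(-24) + (4 + (-2)² + 6*(-2)) = 216 + (4 + 4 - 12) = 216 - 4 = 212)
-3*m = -3*212 = -636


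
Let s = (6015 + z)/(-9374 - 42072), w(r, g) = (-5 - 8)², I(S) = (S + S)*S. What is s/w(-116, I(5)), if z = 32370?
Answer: -38385/8694374 ≈ -0.0044149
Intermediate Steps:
I(S) = 2*S² (I(S) = (2*S)*S = 2*S²)
w(r, g) = 169 (w(r, g) = (-13)² = 169)
s = -38385/51446 (s = (6015 + 32370)/(-9374 - 42072) = 38385/(-51446) = 38385*(-1/51446) = -38385/51446 ≈ -0.74612)
s/w(-116, I(5)) = -38385/51446/169 = -38385/51446*1/169 = -38385/8694374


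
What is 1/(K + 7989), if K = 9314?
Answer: 1/17303 ≈ 5.7793e-5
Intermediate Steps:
1/(K + 7989) = 1/(9314 + 7989) = 1/17303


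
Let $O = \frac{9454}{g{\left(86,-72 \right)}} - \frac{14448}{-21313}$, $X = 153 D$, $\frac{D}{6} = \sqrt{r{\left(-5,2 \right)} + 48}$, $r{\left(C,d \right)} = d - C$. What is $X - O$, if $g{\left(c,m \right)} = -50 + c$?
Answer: $- \frac{101006615}{383634} + 918 \sqrt{55} \approx 6544.8$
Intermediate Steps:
$D = 6 \sqrt{55}$ ($D = 6 \sqrt{\left(2 - -5\right) + 48} = 6 \sqrt{\left(2 + 5\right) + 48} = 6 \sqrt{7 + 48} = 6 \sqrt{55} \approx 44.497$)
$X = 918 \sqrt{55}$ ($X = 153 \cdot 6 \sqrt{55} = 918 \sqrt{55} \approx 6808.1$)
$O = \frac{101006615}{383634}$ ($O = \frac{9454}{-50 + 86} - \frac{14448}{-21313} = \frac{9454}{36} - - \frac{14448}{21313} = 9454 \cdot \frac{1}{36} + \frac{14448}{21313} = \frac{4727}{18} + \frac{14448}{21313} = \frac{101006615}{383634} \approx 263.29$)
$X - O = 918 \sqrt{55} - \frac{101006615}{383634} = - \frac{101006615}{383634} + 918 \sqrt{55}$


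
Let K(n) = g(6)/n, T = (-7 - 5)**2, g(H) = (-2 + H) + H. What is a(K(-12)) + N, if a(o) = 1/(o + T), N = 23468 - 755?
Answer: 19510473/859 ≈ 22713.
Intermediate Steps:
g(H) = -2 + 2*H
T = 144 (T = (-12)**2 = 144)
N = 22713
K(n) = 10/n (K(n) = (-2 + 2*6)/n = (-2 + 12)/n = 10/n)
a(o) = 1/(144 + o) (a(o) = 1/(o + 144) = 1/(144 + o))
a(K(-12)) + N = 1/(144 + 10/(-12)) + 22713 = 1/(144 + 10*(-1/12)) + 22713 = 1/(144 - 5/6) + 22713 = 1/(859/6) + 22713 = 6/859 + 22713 = 19510473/859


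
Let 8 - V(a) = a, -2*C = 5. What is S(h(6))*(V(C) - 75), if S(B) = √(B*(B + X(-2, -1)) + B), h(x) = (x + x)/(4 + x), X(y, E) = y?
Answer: -129*√6/10 ≈ -31.598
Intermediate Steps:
C = -5/2 (C = -½*5 = -5/2 ≈ -2.5000)
V(a) = 8 - a
h(x) = 2*x/(4 + x) (h(x) = (2*x)/(4 + x) = 2*x/(4 + x))
S(B) = √(B + B*(-2 + B)) (S(B) = √(B*(B - 2) + B) = √(B*(-2 + B) + B) = √(B + B*(-2 + B)))
S(h(6))*(V(C) - 75) = √((2*6/(4 + 6))*(-1 + 2*6/(4 + 6)))*((8 - 1*(-5/2)) - 75) = √((2*6/10)*(-1 + 2*6/10))*((8 + 5/2) - 75) = √((2*6*(⅒))*(-1 + 2*6*(⅒)))*(21/2 - 75) = √(6*(-1 + 6/5)/5)*(-129/2) = √((6/5)*(⅕))*(-129/2) = √(6/25)*(-129/2) = (√6/5)*(-129/2) = -129*√6/10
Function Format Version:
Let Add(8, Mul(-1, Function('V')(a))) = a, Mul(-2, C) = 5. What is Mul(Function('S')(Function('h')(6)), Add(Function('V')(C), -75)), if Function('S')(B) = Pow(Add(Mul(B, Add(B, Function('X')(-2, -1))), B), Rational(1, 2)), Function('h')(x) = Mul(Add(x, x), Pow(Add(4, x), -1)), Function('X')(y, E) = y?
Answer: Mul(Rational(-129, 10), Pow(6, Rational(1, 2))) ≈ -31.598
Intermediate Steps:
C = Rational(-5, 2) (C = Mul(Rational(-1, 2), 5) = Rational(-5, 2) ≈ -2.5000)
Function('V')(a) = Add(8, Mul(-1, a))
Function('h')(x) = Mul(2, x, Pow(Add(4, x), -1)) (Function('h')(x) = Mul(Mul(2, x), Pow(Add(4, x), -1)) = Mul(2, x, Pow(Add(4, x), -1)))
Function('S')(B) = Pow(Add(B, Mul(B, Add(-2, B))), Rational(1, 2)) (Function('S')(B) = Pow(Add(Mul(B, Add(B, -2)), B), Rational(1, 2)) = Pow(Add(Mul(B, Add(-2, B)), B), Rational(1, 2)) = Pow(Add(B, Mul(B, Add(-2, B))), Rational(1, 2)))
Mul(Function('S')(Function('h')(6)), Add(Function('V')(C), -75)) = Mul(Pow(Mul(Mul(2, 6, Pow(Add(4, 6), -1)), Add(-1, Mul(2, 6, Pow(Add(4, 6), -1)))), Rational(1, 2)), Add(Add(8, Mul(-1, Rational(-5, 2))), -75)) = Mul(Pow(Mul(Mul(2, 6, Pow(10, -1)), Add(-1, Mul(2, 6, Pow(10, -1)))), Rational(1, 2)), Add(Add(8, Rational(5, 2)), -75)) = Mul(Pow(Mul(Mul(2, 6, Rational(1, 10)), Add(-1, Mul(2, 6, Rational(1, 10)))), Rational(1, 2)), Add(Rational(21, 2), -75)) = Mul(Pow(Mul(Rational(6, 5), Add(-1, Rational(6, 5))), Rational(1, 2)), Rational(-129, 2)) = Mul(Pow(Mul(Rational(6, 5), Rational(1, 5)), Rational(1, 2)), Rational(-129, 2)) = Mul(Pow(Rational(6, 25), Rational(1, 2)), Rational(-129, 2)) = Mul(Mul(Rational(1, 5), Pow(6, Rational(1, 2))), Rational(-129, 2)) = Mul(Rational(-129, 10), Pow(6, Rational(1, 2)))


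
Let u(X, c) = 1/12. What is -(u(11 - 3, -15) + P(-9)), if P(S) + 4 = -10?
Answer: 167/12 ≈ 13.917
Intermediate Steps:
u(X, c) = 1/12 (u(X, c) = 1*(1/12) = 1/12)
P(S) = -14 (P(S) = -4 - 10 = -14)
-(u(11 - 3, -15) + P(-9)) = -(1/12 - 14) = -1*(-167/12) = 167/12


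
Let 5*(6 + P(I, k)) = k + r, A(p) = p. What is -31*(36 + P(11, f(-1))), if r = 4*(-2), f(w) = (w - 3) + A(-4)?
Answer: -4154/5 ≈ -830.80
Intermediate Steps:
f(w) = -7 + w (f(w) = (w - 3) - 4 = (-3 + w) - 4 = -7 + w)
r = -8
P(I, k) = -38/5 + k/5 (P(I, k) = -6 + (k - 8)/5 = -6 + (-8 + k)/5 = -6 + (-8/5 + k/5) = -38/5 + k/5)
-31*(36 + P(11, f(-1))) = -31*(36 + (-38/5 + (-7 - 1)/5)) = -31*(36 + (-38/5 + (1/5)*(-8))) = -31*(36 + (-38/5 - 8/5)) = -31*(36 - 46/5) = -31*134/5 = -4154/5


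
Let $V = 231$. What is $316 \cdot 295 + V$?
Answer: $93451$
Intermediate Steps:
$316 \cdot 295 + V = 316 \cdot 295 + 231 = 93220 + 231 = 93451$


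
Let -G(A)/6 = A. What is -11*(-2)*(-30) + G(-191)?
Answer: 486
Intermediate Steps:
G(A) = -6*A
-11*(-2)*(-30) + G(-191) = -11*(-2)*(-30) - 6*(-191) = 22*(-30) + 1146 = -660 + 1146 = 486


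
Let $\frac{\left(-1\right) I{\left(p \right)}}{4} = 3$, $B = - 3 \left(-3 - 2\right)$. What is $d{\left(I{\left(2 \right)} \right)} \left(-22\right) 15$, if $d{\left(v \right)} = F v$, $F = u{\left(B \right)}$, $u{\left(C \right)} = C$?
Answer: $59400$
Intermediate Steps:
$B = 15$ ($B = \left(-3\right) \left(-5\right) = 15$)
$F = 15$
$I{\left(p \right)} = -12$ ($I{\left(p \right)} = \left(-4\right) 3 = -12$)
$d{\left(v \right)} = 15 v$
$d{\left(I{\left(2 \right)} \right)} \left(-22\right) 15 = 15 \left(-12\right) \left(-22\right) 15 = \left(-180\right) \left(-22\right) 15 = 3960 \cdot 15 = 59400$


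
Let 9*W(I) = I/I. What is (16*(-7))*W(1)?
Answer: -112/9 ≈ -12.444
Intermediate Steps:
W(I) = ⅑ (W(I) = (I/I)/9 = (⅑)*1 = ⅑)
(16*(-7))*W(1) = (16*(-7))*(⅑) = -112*⅑ = -112/9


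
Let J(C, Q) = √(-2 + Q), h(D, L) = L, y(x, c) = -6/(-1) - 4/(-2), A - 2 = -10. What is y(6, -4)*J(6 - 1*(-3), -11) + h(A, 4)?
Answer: 4 + 8*I*√13 ≈ 4.0 + 28.844*I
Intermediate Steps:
A = -8 (A = 2 - 10 = -8)
y(x, c) = 8 (y(x, c) = -6*(-1) - 4*(-½) = 6 + 2 = 8)
y(6, -4)*J(6 - 1*(-3), -11) + h(A, 4) = 8*√(-2 - 11) + 4 = 8*√(-13) + 4 = 8*(I*√13) + 4 = 8*I*√13 + 4 = 4 + 8*I*√13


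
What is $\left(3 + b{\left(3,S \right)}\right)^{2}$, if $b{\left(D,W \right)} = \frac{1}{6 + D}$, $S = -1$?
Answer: $\frac{784}{81} \approx 9.679$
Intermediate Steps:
$\left(3 + b{\left(3,S \right)}\right)^{2} = \left(3 + \frac{1}{6 + 3}\right)^{2} = \left(3 + \frac{1}{9}\right)^{2} = \left(\frac{28}{9}\right)^{2} = \frac{784}{81}$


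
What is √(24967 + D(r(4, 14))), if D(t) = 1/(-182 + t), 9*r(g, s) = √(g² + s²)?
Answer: √(81791874 - 99868*√53)/(2*√(819 - √53)) ≈ 158.01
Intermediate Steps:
r(g, s) = √(g² + s²)/9
√(24967 + D(r(4, 14))) = √(24967 + 1/(-182 + √(4² + 14²)/9)) = √(24967 + 1/(-182 + √(16 + 196)/9)) = √(24967 + 1/(-182 + √212/9)) = √(24967 + 1/(-182 + (2*√53)/9)) = √(24967 + 1/(-182 + 2*√53/9))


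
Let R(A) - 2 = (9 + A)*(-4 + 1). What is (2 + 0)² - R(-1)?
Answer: 26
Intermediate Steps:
R(A) = -25 - 3*A (R(A) = 2 + (9 + A)*(-4 + 1) = 2 + (9 + A)*(-3) = 2 + (-27 - 3*A) = -25 - 3*A)
(2 + 0)² - R(-1) = (2 + 0)² - (-25 - 3*(-1)) = 2² - (-25 + 3) = 4 - 1*(-22) = 4 + 22 = 26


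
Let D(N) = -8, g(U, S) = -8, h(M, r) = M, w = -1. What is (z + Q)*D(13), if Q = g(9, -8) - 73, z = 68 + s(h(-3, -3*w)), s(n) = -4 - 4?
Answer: 168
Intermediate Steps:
s(n) = -8
z = 60 (z = 68 - 8 = 60)
Q = -81 (Q = -8 - 73 = -81)
(z + Q)*D(13) = (60 - 81)*(-8) = -21*(-8) = 168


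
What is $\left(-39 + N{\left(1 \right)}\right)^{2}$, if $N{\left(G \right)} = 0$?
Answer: $1521$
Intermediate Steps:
$\left(-39 + N{\left(1 \right)}\right)^{2} = \left(-39 + 0\right)^{2} = \left(-39\right)^{2} = 1521$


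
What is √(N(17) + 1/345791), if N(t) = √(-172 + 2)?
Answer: √(345791 + 119571415681*I*√170)/345791 ≈ 2.5533 + 2.5533*I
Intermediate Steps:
N(t) = I*√170 (N(t) = √(-170) = I*√170)
√(N(17) + 1/345791) = √(I*√170 + 1/345791) = √(1/345791 + I*√170)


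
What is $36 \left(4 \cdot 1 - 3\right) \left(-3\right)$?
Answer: $-108$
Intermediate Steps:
$36 \left(4 \cdot 1 - 3\right) \left(-3\right) = 36 \left(4 - 3\right) \left(-3\right) = 36 \cdot 1 \left(-3\right) = 36 \left(-3\right) = -108$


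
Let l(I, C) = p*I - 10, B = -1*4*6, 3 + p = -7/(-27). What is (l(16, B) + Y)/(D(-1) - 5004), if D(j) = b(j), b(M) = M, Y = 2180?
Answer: -57406/135135 ≈ -0.42480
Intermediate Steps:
p = -74/27 (p = -3 - 7/(-27) = -3 - 7*(-1/27) = -3 + 7/27 = -74/27 ≈ -2.7407)
D(j) = j
B = -24 (B = -4*6 = -24)
l(I, C) = -10 - 74*I/27 (l(I, C) = -74*I/27 - 10 = -10 - 74*I/27)
(l(16, B) + Y)/(D(-1) - 5004) = ((-10 - 74/27*16) + 2180)/(-1 - 5004) = ((-10 - 1184/27) + 2180)/(-5005) = (-1454/27 + 2180)*(-1/5005) = (57406/27)*(-1/5005) = -57406/135135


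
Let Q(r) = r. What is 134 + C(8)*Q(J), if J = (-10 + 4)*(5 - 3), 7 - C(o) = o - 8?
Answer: 50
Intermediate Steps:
C(o) = 15 - o (C(o) = 7 - (o - 8) = 7 - (-8 + o) = 7 + (8 - o) = 15 - o)
J = -12 (J = -6*2 = -12)
134 + C(8)*Q(J) = 134 + (15 - 1*8)*(-12) = 134 + (15 - 8)*(-12) = 134 + 7*(-12) = 134 - 84 = 50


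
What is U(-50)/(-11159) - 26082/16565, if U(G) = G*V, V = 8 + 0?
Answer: -284423038/184848835 ≈ -1.5387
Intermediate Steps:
V = 8
U(G) = 8*G (U(G) = G*8 = 8*G)
U(-50)/(-11159) - 26082/16565 = (8*(-50))/(-11159) - 26082/16565 = -400*(-1/11159) - 26082*1/16565 = 400/11159 - 26082/16565 = -284423038/184848835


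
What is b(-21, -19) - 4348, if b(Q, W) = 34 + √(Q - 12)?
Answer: -4314 + I*√33 ≈ -4314.0 + 5.7446*I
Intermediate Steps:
b(Q, W) = 34 + √(-12 + Q)
b(-21, -19) - 4348 = (34 + √(-12 - 21)) - 4348 = (34 + √(-33)) - 4348 = (34 + I*√33) - 4348 = -4314 + I*√33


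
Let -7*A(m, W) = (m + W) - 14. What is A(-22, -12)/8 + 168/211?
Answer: 2442/1477 ≈ 1.6534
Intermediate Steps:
A(m, W) = 2 - W/7 - m/7 (A(m, W) = -((m + W) - 14)/7 = -((W + m) - 14)/7 = -(-14 + W + m)/7 = 2 - W/7 - m/7)
A(-22, -12)/8 + 168/211 = (2 - ⅐*(-12) - ⅐*(-22))/8 + 168/211 = (2 + 12/7 + 22/7)*(⅛) + 168*(1/211) = (48/7)*(⅛) + 168/211 = 6/7 + 168/211 = 2442/1477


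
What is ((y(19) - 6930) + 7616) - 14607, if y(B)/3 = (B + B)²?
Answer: -9589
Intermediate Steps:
y(B) = 12*B² (y(B) = 3*(B + B)² = 3*(2*B)² = 3*(4*B²) = 12*B²)
((y(19) - 6930) + 7616) - 14607 = ((12*19² - 6930) + 7616) - 14607 = ((12*361 - 6930) + 7616) - 14607 = ((4332 - 6930) + 7616) - 14607 = (-2598 + 7616) - 14607 = 5018 - 14607 = -9589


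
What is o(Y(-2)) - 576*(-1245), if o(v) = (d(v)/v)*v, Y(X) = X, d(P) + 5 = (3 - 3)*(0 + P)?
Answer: 717115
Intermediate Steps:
d(P) = -5 (d(P) = -5 + (3 - 3)*(0 + P) = -5 + 0*P = -5 + 0 = -5)
o(v) = -5 (o(v) = (-5/v)*v = -5)
o(Y(-2)) - 576*(-1245) = -5 - 576*(-1245) = -5 + 717120 = 717115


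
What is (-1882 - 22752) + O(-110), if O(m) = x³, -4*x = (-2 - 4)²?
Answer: -25363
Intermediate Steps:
x = -9 (x = -(-2 - 4)²/4 = -¼*(-6)² = -¼*36 = -9)
O(m) = -729 (O(m) = (-9)³ = -729)
(-1882 - 22752) + O(-110) = (-1882 - 22752) - 729 = -24634 - 729 = -25363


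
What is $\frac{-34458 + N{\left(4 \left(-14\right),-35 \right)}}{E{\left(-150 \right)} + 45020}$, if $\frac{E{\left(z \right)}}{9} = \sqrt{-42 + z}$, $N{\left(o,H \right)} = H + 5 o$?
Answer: $- \frac{391370115}{506703988} + \frac{312957 i \sqrt{3}}{253351994} \approx -0.77238 + 0.0021395 i$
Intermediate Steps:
$E{\left(z \right)} = 9 \sqrt{-42 + z}$
$\frac{-34458 + N{\left(4 \left(-14\right),-35 \right)}}{E{\left(-150 \right)} + 45020} = \frac{-34458 + \left(-35 + 5 \cdot 4 \left(-14\right)\right)}{9 \sqrt{-42 - 150} + 45020} = \frac{-34458 + \left(-35 + 5 \left(-56\right)\right)}{9 \sqrt{-192} + 45020} = \frac{-34458 - 315}{9 \cdot 8 i \sqrt{3} + 45020} = \frac{-34458 - 315}{72 i \sqrt{3} + 45020} = - \frac{34773}{45020 + 72 i \sqrt{3}}$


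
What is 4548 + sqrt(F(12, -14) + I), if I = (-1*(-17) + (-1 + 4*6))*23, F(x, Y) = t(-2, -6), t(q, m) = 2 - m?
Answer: 4548 + 4*sqrt(58) ≈ 4578.5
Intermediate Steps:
F(x, Y) = 8 (F(x, Y) = 2 - 1*(-6) = 2 + 6 = 8)
I = 920 (I = (17 + (-1 + 24))*23 = (17 + 23)*23 = 40*23 = 920)
4548 + sqrt(F(12, -14) + I) = 4548 + sqrt(8 + 920) = 4548 + sqrt(928) = 4548 + 4*sqrt(58)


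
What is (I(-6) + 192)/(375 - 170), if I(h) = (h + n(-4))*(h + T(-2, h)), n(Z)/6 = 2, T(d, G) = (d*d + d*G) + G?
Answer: 216/205 ≈ 1.0537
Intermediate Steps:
T(d, G) = G + d² + G*d (T(d, G) = (d² + G*d) + G = G + d² + G*d)
n(Z) = 12 (n(Z) = 6*2 = 12)
I(h) = 48 + 4*h (I(h) = (h + 12)*(h + (h + (-2)² + h*(-2))) = (12 + h)*(h + (h + 4 - 2*h)) = (12 + h)*(h + (4 - h)) = (12 + h)*4 = 48 + 4*h)
(I(-6) + 192)/(375 - 170) = ((48 + 4*(-6)) + 192)/(375 - 170) = ((48 - 24) + 192)/205 = (24 + 192)*(1/205) = 216*(1/205) = 216/205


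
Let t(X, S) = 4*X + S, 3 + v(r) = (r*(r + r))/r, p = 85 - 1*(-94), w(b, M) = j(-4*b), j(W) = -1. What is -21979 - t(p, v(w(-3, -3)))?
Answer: -22690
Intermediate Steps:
w(b, M) = -1
p = 179 (p = 85 + 94 = 179)
v(r) = -3 + 2*r (v(r) = -3 + (r*(r + r))/r = -3 + (r*(2*r))/r = -3 + (2*r**2)/r = -3 + 2*r)
t(X, S) = S + 4*X
-21979 - t(p, v(w(-3, -3))) = -21979 - ((-3 + 2*(-1)) + 4*179) = -21979 - ((-3 - 2) + 716) = -21979 - (-5 + 716) = -21979 - 1*711 = -21979 - 711 = -22690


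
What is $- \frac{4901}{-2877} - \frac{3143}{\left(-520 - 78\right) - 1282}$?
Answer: $\frac{18256291}{5408760} \approx 3.3753$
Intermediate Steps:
$- \frac{4901}{-2877} - \frac{3143}{\left(-520 - 78\right) - 1282} = \left(-4901\right) \left(- \frac{1}{2877}\right) - \frac{3143}{-598 - 1282} = \frac{4901}{2877} - \frac{3143}{-1880} = \frac{4901}{2877} - - \frac{3143}{1880} = \frac{4901}{2877} + \frac{3143}{1880} = \frac{18256291}{5408760}$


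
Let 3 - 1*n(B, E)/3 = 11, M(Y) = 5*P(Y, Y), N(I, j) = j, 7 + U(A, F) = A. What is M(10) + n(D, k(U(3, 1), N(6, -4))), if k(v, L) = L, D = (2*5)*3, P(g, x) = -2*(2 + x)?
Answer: -144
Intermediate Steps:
P(g, x) = -4 - 2*x
U(A, F) = -7 + A
D = 30 (D = 10*3 = 30)
M(Y) = -20 - 10*Y (M(Y) = 5*(-4 - 2*Y) = -20 - 10*Y)
n(B, E) = -24 (n(B, E) = 9 - 3*11 = 9 - 33 = -24)
M(10) + n(D, k(U(3, 1), N(6, -4))) = (-20 - 10*10) - 24 = (-20 - 100) - 24 = -120 - 24 = -144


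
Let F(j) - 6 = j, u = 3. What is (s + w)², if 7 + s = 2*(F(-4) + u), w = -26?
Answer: 529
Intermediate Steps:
F(j) = 6 + j
s = 3 (s = -7 + 2*((6 - 4) + 3) = -7 + 2*(2 + 3) = -7 + 2*5 = -7 + 10 = 3)
(s + w)² = (3 - 26)² = (-23)² = 529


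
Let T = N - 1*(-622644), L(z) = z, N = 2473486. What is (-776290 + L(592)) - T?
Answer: -3871828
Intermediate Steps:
T = 3096130 (T = 2473486 - 1*(-622644) = 2473486 + 622644 = 3096130)
(-776290 + L(592)) - T = (-776290 + 592) - 1*3096130 = -775698 - 3096130 = -3871828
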